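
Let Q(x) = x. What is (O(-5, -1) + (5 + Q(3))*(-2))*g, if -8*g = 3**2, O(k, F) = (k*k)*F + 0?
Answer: 369/8 ≈ 46.125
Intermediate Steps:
O(k, F) = F*k**2 (O(k, F) = k**2*F + 0 = F*k**2 + 0 = F*k**2)
g = -9/8 (g = -1/8*3**2 = -1/8*9 = -9/8 ≈ -1.1250)
(O(-5, -1) + (5 + Q(3))*(-2))*g = (-1*(-5)**2 + (5 + 3)*(-2))*(-9/8) = (-1*25 + 8*(-2))*(-9/8) = (-25 - 16)*(-9/8) = -41*(-9/8) = 369/8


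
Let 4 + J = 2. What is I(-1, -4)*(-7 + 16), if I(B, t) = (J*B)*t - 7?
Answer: -135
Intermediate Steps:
J = -2 (J = -4 + 2 = -2)
I(B, t) = -7 - 2*B*t (I(B, t) = (-2*B)*t - 7 = -2*B*t - 7 = -7 - 2*B*t)
I(-1, -4)*(-7 + 16) = (-7 - 2*(-1)*(-4))*(-7 + 16) = (-7 - 8)*9 = -15*9 = -135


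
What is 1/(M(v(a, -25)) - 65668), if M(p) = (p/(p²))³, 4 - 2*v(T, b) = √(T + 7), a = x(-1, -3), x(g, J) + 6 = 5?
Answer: -2052091/134754479078 - 27*√6/269508958156 ≈ -1.5229e-5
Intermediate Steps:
x(g, J) = -1 (x(g, J) = -6 + 5 = -1)
a = -1
v(T, b) = 2 - √(7 + T)/2 (v(T, b) = 2 - √(T + 7)/2 = 2 - √(7 + T)/2)
M(p) = p⁻³ (M(p) = (p/p²)³ = (1/p)³ = p⁻³)
1/(M(v(a, -25)) - 65668) = 1/((2 - √(7 - 1)/2)⁻³ - 65668) = 1/((2 - √6/2)⁻³ - 65668) = 1/(-65668 + (2 - √6/2)⁻³)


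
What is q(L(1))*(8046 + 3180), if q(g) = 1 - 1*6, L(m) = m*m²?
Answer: -56130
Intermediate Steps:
L(m) = m³
q(g) = -5 (q(g) = 1 - 6 = -5)
q(L(1))*(8046 + 3180) = -5*(8046 + 3180) = -5*11226 = -56130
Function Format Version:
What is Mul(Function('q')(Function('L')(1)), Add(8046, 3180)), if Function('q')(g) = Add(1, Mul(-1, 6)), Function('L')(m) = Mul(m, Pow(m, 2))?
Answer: -56130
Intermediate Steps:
Function('L')(m) = Pow(m, 3)
Function('q')(g) = -5 (Function('q')(g) = Add(1, -6) = -5)
Mul(Function('q')(Function('L')(1)), Add(8046, 3180)) = Mul(-5, Add(8046, 3180)) = Mul(-5, 11226) = -56130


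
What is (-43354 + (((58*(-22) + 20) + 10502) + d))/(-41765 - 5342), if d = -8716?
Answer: 42824/47107 ≈ 0.90908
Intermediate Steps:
(-43354 + (((58*(-22) + 20) + 10502) + d))/(-41765 - 5342) = (-43354 + (((58*(-22) + 20) + 10502) - 8716))/(-41765 - 5342) = (-43354 + (((-1276 + 20) + 10502) - 8716))/(-47107) = (-43354 + ((-1256 + 10502) - 8716))*(-1/47107) = (-43354 + (9246 - 8716))*(-1/47107) = (-43354 + 530)*(-1/47107) = -42824*(-1/47107) = 42824/47107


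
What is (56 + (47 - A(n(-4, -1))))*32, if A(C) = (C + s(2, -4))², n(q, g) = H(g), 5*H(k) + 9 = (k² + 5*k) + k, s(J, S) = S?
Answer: 45408/25 ≈ 1816.3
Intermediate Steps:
H(k) = -9/5 + k²/5 + 6*k/5 (H(k) = -9/5 + ((k² + 5*k) + k)/5 = -9/5 + (k² + 6*k)/5 = -9/5 + (k²/5 + 6*k/5) = -9/5 + k²/5 + 6*k/5)
n(q, g) = -9/5 + g²/5 + 6*g/5
A(C) = (-4 + C)² (A(C) = (C - 4)² = (-4 + C)²)
(56 + (47 - A(n(-4, -1))))*32 = (56 + (47 - (-4 + (-9/5 + (⅕)*(-1)² + (6/5)*(-1)))²))*32 = (56 + (47 - (-4 + (-9/5 + (⅕)*1 - 6/5))²))*32 = (56 + (47 - (-4 + (-9/5 + ⅕ - 6/5))²))*32 = (56 + (47 - (-4 - 14/5)²))*32 = (56 + (47 - (-34/5)²))*32 = (56 + (47 - 1*1156/25))*32 = (56 + (47 - 1156/25))*32 = (56 + 19/25)*32 = (1419/25)*32 = 45408/25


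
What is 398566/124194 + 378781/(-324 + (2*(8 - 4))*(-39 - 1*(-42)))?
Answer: -372402839/295700 ≈ -1259.4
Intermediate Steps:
398566/124194 + 378781/(-324 + (2*(8 - 4))*(-39 - 1*(-42))) = 398566*(1/124194) + 378781/(-324 + (2*4)*(-39 + 42)) = 28469/8871 + 378781/(-324 + 8*3) = 28469/8871 + 378781/(-324 + 24) = 28469/8871 + 378781/(-300) = 28469/8871 + 378781*(-1/300) = 28469/8871 - 378781/300 = -372402839/295700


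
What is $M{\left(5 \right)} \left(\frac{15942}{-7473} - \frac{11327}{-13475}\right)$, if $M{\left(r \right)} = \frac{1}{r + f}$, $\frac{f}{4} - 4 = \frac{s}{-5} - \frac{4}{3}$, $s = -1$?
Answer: $- \frac{130171779}{1658171515} \approx -0.078503$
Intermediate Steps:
$f = \frac{172}{15}$ ($f = 16 + 4 \left(- \frac{1}{-5} - \frac{4}{3}\right) = 16 + 4 \left(\left(-1\right) \left(- \frac{1}{5}\right) - \frac{4}{3}\right) = 16 + 4 \left(\frac{1}{5} - \frac{4}{3}\right) = 16 + 4 \left(- \frac{17}{15}\right) = 16 - \frac{68}{15} = \frac{172}{15} \approx 11.467$)
$M{\left(r \right)} = \frac{1}{\frac{172}{15} + r}$ ($M{\left(r \right)} = \frac{1}{r + \frac{172}{15}} = \frac{1}{\frac{172}{15} + r}$)
$M{\left(5 \right)} \left(\frac{15942}{-7473} - \frac{11327}{-13475}\right) = \frac{15}{172 + 15 \cdot 5} \left(\frac{15942}{-7473} - \frac{11327}{-13475}\right) = \frac{15}{172 + 75} \left(15942 \left(- \frac{1}{7473}\right) - - \frac{11327}{13475}\right) = \frac{15}{247} \left(- \frac{5314}{2491} + \frac{11327}{13475}\right) = 15 \cdot \frac{1}{247} \left(- \frac{43390593}{33566225}\right) = \frac{15}{247} \left(- \frac{43390593}{33566225}\right) = - \frac{130171779}{1658171515}$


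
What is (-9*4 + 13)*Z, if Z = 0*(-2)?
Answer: 0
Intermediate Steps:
Z = 0
(-9*4 + 13)*Z = (-9*4 + 13)*0 = (-36 + 13)*0 = -23*0 = 0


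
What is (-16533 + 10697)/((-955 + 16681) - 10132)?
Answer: -2918/2797 ≈ -1.0433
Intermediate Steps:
(-16533 + 10697)/((-955 + 16681) - 10132) = -5836/(15726 - 10132) = -5836/5594 = -5836*1/5594 = -2918/2797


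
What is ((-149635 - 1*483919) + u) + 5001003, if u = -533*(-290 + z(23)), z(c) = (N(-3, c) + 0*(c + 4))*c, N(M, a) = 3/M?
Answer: 4534278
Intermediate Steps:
z(c) = -c (z(c) = (3/(-3) + 0*(c + 4))*c = (3*(-⅓) + 0*(4 + c))*c = (-1 + 0)*c = -c)
u = 166829 (u = -533*(-290 - 1*23) = -533*(-290 - 23) = -533*(-313) = 166829)
((-149635 - 1*483919) + u) + 5001003 = ((-149635 - 1*483919) + 166829) + 5001003 = ((-149635 - 483919) + 166829) + 5001003 = (-633554 + 166829) + 5001003 = -466725 + 5001003 = 4534278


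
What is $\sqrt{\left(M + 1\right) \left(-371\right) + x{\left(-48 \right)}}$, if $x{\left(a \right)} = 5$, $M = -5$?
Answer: $\sqrt{1489} \approx 38.588$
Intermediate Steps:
$\sqrt{\left(M + 1\right) \left(-371\right) + x{\left(-48 \right)}} = \sqrt{\left(-5 + 1\right) \left(-371\right) + 5} = \sqrt{\left(-4\right) \left(-371\right) + 5} = \sqrt{1484 + 5} = \sqrt{1489}$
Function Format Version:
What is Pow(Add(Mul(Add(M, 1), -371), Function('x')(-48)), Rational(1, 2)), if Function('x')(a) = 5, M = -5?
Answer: Pow(1489, Rational(1, 2)) ≈ 38.588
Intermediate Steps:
Pow(Add(Mul(Add(M, 1), -371), Function('x')(-48)), Rational(1, 2)) = Pow(Add(Mul(Add(-5, 1), -371), 5), Rational(1, 2)) = Pow(Add(Mul(-4, -371), 5), Rational(1, 2)) = Pow(Add(1484, 5), Rational(1, 2)) = Pow(1489, Rational(1, 2))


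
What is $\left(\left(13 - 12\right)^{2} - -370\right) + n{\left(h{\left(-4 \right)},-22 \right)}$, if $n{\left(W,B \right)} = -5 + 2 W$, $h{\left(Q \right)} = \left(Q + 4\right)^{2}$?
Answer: $366$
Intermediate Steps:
$h{\left(Q \right)} = \left(4 + Q\right)^{2}$
$\left(\left(13 - 12\right)^{2} - -370\right) + n{\left(h{\left(-4 \right)},-22 \right)} = \left(\left(13 - 12\right)^{2} - -370\right) - \left(5 - 2 \left(4 - 4\right)^{2}\right) = \left(1^{2} + 370\right) - \left(5 - 2 \cdot 0^{2}\right) = \left(1 + 370\right) + \left(-5 + 2 \cdot 0\right) = 371 + \left(-5 + 0\right) = 371 - 5 = 366$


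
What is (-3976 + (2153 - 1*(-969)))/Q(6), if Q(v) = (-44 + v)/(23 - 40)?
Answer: -7259/19 ≈ -382.05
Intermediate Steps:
Q(v) = 44/17 - v/17 (Q(v) = (-44 + v)/(-17) = (-44 + v)*(-1/17) = 44/17 - v/17)
(-3976 + (2153 - 1*(-969)))/Q(6) = (-3976 + (2153 - 1*(-969)))/(44/17 - 1/17*6) = (-3976 + (2153 + 969))/(44/17 - 6/17) = (-3976 + 3122)/(38/17) = -854*17/38 = -7259/19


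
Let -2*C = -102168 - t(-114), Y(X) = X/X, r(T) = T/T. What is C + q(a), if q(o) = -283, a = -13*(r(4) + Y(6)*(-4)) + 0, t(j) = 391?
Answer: 101993/2 ≈ 50997.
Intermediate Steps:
r(T) = 1
Y(X) = 1
a = 39 (a = -13*(1 + 1*(-4)) + 0 = -13*(1 - 4) + 0 = -13*(-3) + 0 = 39 + 0 = 39)
C = 102559/2 (C = -(-102168 - 1*391)/2 = -(-102168 - 391)/2 = -½*(-102559) = 102559/2 ≈ 51280.)
C + q(a) = 102559/2 - 283 = 101993/2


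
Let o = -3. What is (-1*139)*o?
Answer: 417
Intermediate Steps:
(-1*139)*o = -1*139*(-3) = -139*(-3) = 417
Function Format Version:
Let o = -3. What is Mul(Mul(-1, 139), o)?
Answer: 417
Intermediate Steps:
Mul(Mul(-1, 139), o) = Mul(Mul(-1, 139), -3) = Mul(-139, -3) = 417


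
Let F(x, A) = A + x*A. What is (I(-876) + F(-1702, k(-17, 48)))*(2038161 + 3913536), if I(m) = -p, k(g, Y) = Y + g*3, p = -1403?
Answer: 38721740682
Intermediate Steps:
k(g, Y) = Y + 3*g
F(x, A) = A + A*x
I(m) = 1403 (I(m) = -1*(-1403) = 1403)
(I(-876) + F(-1702, k(-17, 48)))*(2038161 + 3913536) = (1403 + (48 + 3*(-17))*(1 - 1702))*(2038161 + 3913536) = (1403 + (48 - 51)*(-1701))*5951697 = (1403 - 3*(-1701))*5951697 = (1403 + 5103)*5951697 = 6506*5951697 = 38721740682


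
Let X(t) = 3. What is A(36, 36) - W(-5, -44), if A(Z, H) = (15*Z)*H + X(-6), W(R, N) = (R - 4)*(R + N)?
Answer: 19002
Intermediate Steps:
W(R, N) = (-4 + R)*(N + R)
A(Z, H) = 3 + 15*H*Z (A(Z, H) = (15*Z)*H + 3 = 15*H*Z + 3 = 3 + 15*H*Z)
A(36, 36) - W(-5, -44) = (3 + 15*36*36) - ((-5)² - 4*(-44) - 4*(-5) - 44*(-5)) = (3 + 19440) - (25 + 176 + 20 + 220) = 19443 - 1*441 = 19443 - 441 = 19002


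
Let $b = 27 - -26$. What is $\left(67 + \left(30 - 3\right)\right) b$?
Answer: $4982$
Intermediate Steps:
$b = 53$ ($b = 27 + 26 = 53$)
$\left(67 + \left(30 - 3\right)\right) b = \left(67 + \left(30 - 3\right)\right) 53 = \left(67 + 27\right) 53 = 94 \cdot 53 = 4982$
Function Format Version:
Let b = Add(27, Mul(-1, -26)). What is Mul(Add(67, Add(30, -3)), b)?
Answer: 4982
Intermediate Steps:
b = 53 (b = Add(27, 26) = 53)
Mul(Add(67, Add(30, -3)), b) = Mul(Add(67, Add(30, -3)), 53) = Mul(Add(67, 27), 53) = Mul(94, 53) = 4982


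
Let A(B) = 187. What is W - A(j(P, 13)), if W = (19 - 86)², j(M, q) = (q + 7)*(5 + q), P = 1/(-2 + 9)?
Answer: 4302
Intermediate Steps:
P = ⅐ (P = 1/7 = ⅐ ≈ 0.14286)
j(M, q) = (5 + q)*(7 + q) (j(M, q) = (7 + q)*(5 + q) = (5 + q)*(7 + q))
W = 4489 (W = (-67)² = 4489)
W - A(j(P, 13)) = 4489 - 1*187 = 4489 - 187 = 4302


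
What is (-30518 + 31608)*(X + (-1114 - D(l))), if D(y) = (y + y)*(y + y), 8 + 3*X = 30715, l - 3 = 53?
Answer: -11191030/3 ≈ -3.7303e+6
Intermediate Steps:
l = 56 (l = 3 + 53 = 56)
X = 30707/3 (X = -8/3 + (⅓)*30715 = -8/3 + 30715/3 = 30707/3 ≈ 10236.)
D(y) = 4*y² (D(y) = (2*y)*(2*y) = 4*y²)
(-30518 + 31608)*(X + (-1114 - D(l))) = (-30518 + 31608)*(30707/3 + (-1114 - 4*56²)) = 1090*(30707/3 + (-1114 - 4*3136)) = 1090*(30707/3 + (-1114 - 1*12544)) = 1090*(30707/3 + (-1114 - 12544)) = 1090*(30707/3 - 13658) = 1090*(-10267/3) = -11191030/3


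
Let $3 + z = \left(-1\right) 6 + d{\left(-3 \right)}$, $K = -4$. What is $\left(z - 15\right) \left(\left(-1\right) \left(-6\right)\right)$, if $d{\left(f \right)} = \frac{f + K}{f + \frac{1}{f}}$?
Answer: $- \frac{657}{5} \approx -131.4$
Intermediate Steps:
$d{\left(f \right)} = \frac{-4 + f}{f + \frac{1}{f}}$ ($d{\left(f \right)} = \frac{f - 4}{f + \frac{1}{f}} = \frac{-4 + f}{f + \frac{1}{f}}$)
$z = - \frac{69}{10}$ ($z = -3 - \left(6 + \frac{3 \left(-4 - 3\right)}{1 + \left(-3\right)^{2}}\right) = -3 - \left(6 + 3 \frac{1}{1 + 9} \left(-7\right)\right) = -3 - \left(6 + 3 \cdot \frac{1}{10} \left(-7\right)\right) = -3 - \left(6 + \frac{3}{10} \left(-7\right)\right) = -3 + \left(-6 + \frac{21}{10}\right) = -3 - \frac{39}{10} = - \frac{69}{10} \approx -6.9$)
$\left(z - 15\right) \left(\left(-1\right) \left(-6\right)\right) = \left(- \frac{69}{10} - 15\right) \left(\left(-1\right) \left(-6\right)\right) = \left(- \frac{219}{10}\right) 6 = - \frac{657}{5}$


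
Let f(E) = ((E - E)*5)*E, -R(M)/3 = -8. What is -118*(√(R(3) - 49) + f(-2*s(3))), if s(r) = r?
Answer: -590*I ≈ -590.0*I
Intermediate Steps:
R(M) = 24 (R(M) = -3*(-8) = 24)
f(E) = 0 (f(E) = (0*5)*E = 0*E = 0)
-118*(√(R(3) - 49) + f(-2*s(3))) = -118*(√(24 - 49) + 0) = -118*(√(-25) + 0) = -118*(5*I + 0) = -590*I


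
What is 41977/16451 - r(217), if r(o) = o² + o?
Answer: -778189029/16451 ≈ -47303.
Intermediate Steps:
r(o) = o + o²
41977/16451 - r(217) = 41977/16451 - 217*(1 + 217) = 41977*(1/16451) - 217*218 = 41977/16451 - 1*47306 = 41977/16451 - 47306 = -778189029/16451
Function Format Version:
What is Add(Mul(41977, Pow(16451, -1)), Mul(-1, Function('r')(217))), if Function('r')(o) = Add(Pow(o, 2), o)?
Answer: Rational(-778189029, 16451) ≈ -47303.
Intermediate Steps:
Function('r')(o) = Add(o, Pow(o, 2))
Add(Mul(41977, Pow(16451, -1)), Mul(-1, Function('r')(217))) = Add(Mul(41977, Pow(16451, -1)), Mul(-1, Mul(217, Add(1, 217)))) = Add(Mul(41977, Rational(1, 16451)), Mul(-1, Mul(217, 218))) = Add(Rational(41977, 16451), Mul(-1, 47306)) = Add(Rational(41977, 16451), -47306) = Rational(-778189029, 16451)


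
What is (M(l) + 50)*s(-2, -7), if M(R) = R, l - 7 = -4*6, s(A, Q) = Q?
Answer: -231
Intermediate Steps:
l = -17 (l = 7 - 4*6 = 7 - 24 = -17)
(M(l) + 50)*s(-2, -7) = (-17 + 50)*(-7) = 33*(-7) = -231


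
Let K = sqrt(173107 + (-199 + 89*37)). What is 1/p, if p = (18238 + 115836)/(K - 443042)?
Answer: -221521/67037 + sqrt(176201)/134074 ≈ -3.3013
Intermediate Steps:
K = sqrt(176201) (K = sqrt(173107 + (-199 + 3293)) = sqrt(173107 + 3094) = sqrt(176201) ≈ 419.76)
p = 134074/(-443042 + sqrt(176201)) (p = (18238 + 115836)/(sqrt(176201) - 443042) = 134074/(-443042 + sqrt(176201)) ≈ -0.30291)
1/p = 1/(-59400413108/196286037563 - 134074*sqrt(176201)/196286037563)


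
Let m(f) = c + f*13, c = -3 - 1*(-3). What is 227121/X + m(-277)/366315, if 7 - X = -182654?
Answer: 27513355618/22303821405 ≈ 1.2336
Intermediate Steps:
c = 0 (c = -3 + 3 = 0)
X = 182661 (X = 7 - 1*(-182654) = 7 + 182654 = 182661)
m(f) = 13*f (m(f) = 0 + f*13 = 0 + 13*f = 13*f)
227121/X + m(-277)/366315 = 227121/182661 + (13*(-277))/366315 = 227121*(1/182661) - 3601*1/366315 = 75707/60887 - 3601/366315 = 27513355618/22303821405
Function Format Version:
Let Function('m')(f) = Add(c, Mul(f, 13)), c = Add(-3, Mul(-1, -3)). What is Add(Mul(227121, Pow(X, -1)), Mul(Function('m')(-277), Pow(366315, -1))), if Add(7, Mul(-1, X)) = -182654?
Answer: Rational(27513355618, 22303821405) ≈ 1.2336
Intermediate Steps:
c = 0 (c = Add(-3, 3) = 0)
X = 182661 (X = Add(7, Mul(-1, -182654)) = Add(7, 182654) = 182661)
Function('m')(f) = Mul(13, f) (Function('m')(f) = Add(0, Mul(f, 13)) = Add(0, Mul(13, f)) = Mul(13, f))
Add(Mul(227121, Pow(X, -1)), Mul(Function('m')(-277), Pow(366315, -1))) = Add(Mul(227121, Pow(182661, -1)), Mul(Mul(13, -277), Pow(366315, -1))) = Add(Mul(227121, Rational(1, 182661)), Mul(-3601, Rational(1, 366315))) = Add(Rational(75707, 60887), Rational(-3601, 366315)) = Rational(27513355618, 22303821405)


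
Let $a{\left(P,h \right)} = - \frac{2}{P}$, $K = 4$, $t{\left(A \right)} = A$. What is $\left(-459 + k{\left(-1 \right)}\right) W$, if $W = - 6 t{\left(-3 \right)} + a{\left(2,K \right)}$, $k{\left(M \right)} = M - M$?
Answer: $-7803$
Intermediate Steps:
$k{\left(M \right)} = 0$
$W = 17$ ($W = \left(-6\right) \left(-3\right) - \frac{2}{2} = 18 - 1 = 17$)
$\left(-459 + k{\left(-1 \right)}\right) W = \left(-459 + 0\right) 17 = \left(-459\right) 17 = -7803$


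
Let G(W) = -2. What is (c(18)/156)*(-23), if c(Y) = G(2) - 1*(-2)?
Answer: 0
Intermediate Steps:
c(Y) = 0 (c(Y) = -2 - 1*(-2) = -2 + 2 = 0)
(c(18)/156)*(-23) = (0/156)*(-23) = (0*(1/156))*(-23) = 0*(-23) = 0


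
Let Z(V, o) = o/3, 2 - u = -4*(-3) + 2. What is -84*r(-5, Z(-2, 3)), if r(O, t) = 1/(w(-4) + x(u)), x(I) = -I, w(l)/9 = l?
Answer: 7/2 ≈ 3.5000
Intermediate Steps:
w(l) = 9*l
u = -12 (u = 2 - (-4*(-3) + 2) = 2 - (12 + 2) = 2 - 1*14 = 2 - 14 = -12)
Z(V, o) = o/3 (Z(V, o) = o*(⅓) = o/3)
r(O, t) = -1/24 (r(O, t) = 1/(9*(-4) - 1*(-12)) = 1/(-36 + 12) = 1/(-24) = -1/24)
-84*r(-5, Z(-2, 3)) = -84*(-1/24) = 7/2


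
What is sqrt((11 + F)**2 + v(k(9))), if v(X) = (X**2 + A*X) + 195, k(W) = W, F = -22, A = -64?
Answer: I*sqrt(179) ≈ 13.379*I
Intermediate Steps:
v(X) = 195 + X**2 - 64*X (v(X) = (X**2 - 64*X) + 195 = 195 + X**2 - 64*X)
sqrt((11 + F)**2 + v(k(9))) = sqrt((11 - 22)**2 + (195 + 9**2 - 64*9)) = sqrt((-11)**2 + (195 + 81 - 576)) = sqrt(121 - 300) = sqrt(-179) = I*sqrt(179)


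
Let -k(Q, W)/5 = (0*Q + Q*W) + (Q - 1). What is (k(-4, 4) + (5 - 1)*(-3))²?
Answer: 8649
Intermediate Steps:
k(Q, W) = 5 - 5*Q - 5*Q*W (k(Q, W) = -5*((0*Q + Q*W) + (Q - 1)) = -5*((0 + Q*W) + (-1 + Q)) = -5*(Q*W + (-1 + Q)) = -5*(-1 + Q + Q*W) = 5 - 5*Q - 5*Q*W)
(k(-4, 4) + (5 - 1)*(-3))² = ((5 - 5*(-4) - 5*(-4)*4) + (5 - 1)*(-3))² = ((5 + 20 + 80) + 4*(-3))² = (105 - 12)² = 93² = 8649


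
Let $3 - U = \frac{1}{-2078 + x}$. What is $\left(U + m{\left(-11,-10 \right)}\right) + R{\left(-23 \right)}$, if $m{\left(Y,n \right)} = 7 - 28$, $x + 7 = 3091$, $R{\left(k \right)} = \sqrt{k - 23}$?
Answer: $- \frac{18109}{1006} + i \sqrt{46} \approx -18.001 + 6.7823 i$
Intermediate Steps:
$R{\left(k \right)} = \sqrt{-23 + k}$
$x = 3084$ ($x = -7 + 3091 = 3084$)
$m{\left(Y,n \right)} = -21$ ($m{\left(Y,n \right)} = 7 - 28 = -21$)
$U = \frac{3017}{1006}$ ($U = 3 - \frac{1}{-2078 + 3084} = 3 - \frac{1}{1006} = \frac{3017}{1006} \approx 2.999$)
$\left(U + m{\left(-11,-10 \right)}\right) + R{\left(-23 \right)} = \left(\frac{3017}{1006} - 21\right) + \sqrt{-23 - 23} = - \frac{18109}{1006} + \sqrt{-46} = - \frac{18109}{1006} + i \sqrt{46}$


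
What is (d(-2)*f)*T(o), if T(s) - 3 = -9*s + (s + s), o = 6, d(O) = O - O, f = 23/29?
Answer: 0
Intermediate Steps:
f = 23/29 (f = 23*(1/29) = 23/29 ≈ 0.79310)
d(O) = 0
T(s) = 3 - 7*s (T(s) = 3 + (-9*s + (s + s)) = 3 + (-9*s + 2*s) = 3 - 7*s)
(d(-2)*f)*T(o) = (0*(23/29))*(3 - 7*6) = 0*(3 - 42) = 0*(-39) = 0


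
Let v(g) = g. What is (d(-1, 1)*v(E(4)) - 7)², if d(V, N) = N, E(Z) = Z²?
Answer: 81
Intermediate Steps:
(d(-1, 1)*v(E(4)) - 7)² = (1*4² - 7)² = (1*16 - 7)² = (16 - 7)² = 9² = 81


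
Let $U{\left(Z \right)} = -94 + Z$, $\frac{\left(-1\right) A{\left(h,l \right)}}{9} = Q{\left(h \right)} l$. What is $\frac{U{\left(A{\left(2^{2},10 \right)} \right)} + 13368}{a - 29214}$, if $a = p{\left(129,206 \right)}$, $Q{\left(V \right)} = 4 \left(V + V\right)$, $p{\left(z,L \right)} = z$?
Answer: $- \frac{10394}{29085} \approx -0.35737$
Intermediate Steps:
$Q{\left(V \right)} = 8 V$ ($Q{\left(V \right)} = 4 \cdot 2 V = 8 V$)
$a = 129$
$A{\left(h,l \right)} = - 72 h l$ ($A{\left(h,l \right)} = - 9 \cdot 8 h l = - 72 h l$)
$\frac{U{\left(A{\left(2^{2},10 \right)} \right)} + 13368}{a - 29214} = \frac{\left(-94 - 72 \cdot 2^{2} \cdot 10\right) + 13368}{129 - 29214} = \frac{\left(-94 - 288 \cdot 10\right) + 13368}{-29085} = \left(\left(-94 - 2880\right) + 13368\right) \left(- \frac{1}{29085}\right) = \left(-2974 + 13368\right) \left(- \frac{1}{29085}\right) = 10394 \left(- \frac{1}{29085}\right) = - \frac{10394}{29085}$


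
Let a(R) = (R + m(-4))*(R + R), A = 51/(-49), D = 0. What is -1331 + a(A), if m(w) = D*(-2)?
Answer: -3190529/2401 ≈ -1328.8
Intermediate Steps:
A = -51/49 (A = 51*(-1/49) = -51/49 ≈ -1.0408)
m(w) = 0 (m(w) = 0*(-2) = 0)
a(R) = 2*R² (a(R) = (R + 0)*(R + R) = R*(2*R) = 2*R²)
-1331 + a(A) = -1331 + 2*(-51/49)² = -1331 + 2*(2601/2401) = -1331 + 5202/2401 = -3190529/2401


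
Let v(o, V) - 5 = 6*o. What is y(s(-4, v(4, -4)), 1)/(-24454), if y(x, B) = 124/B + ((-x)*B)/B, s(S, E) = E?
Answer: -95/24454 ≈ -0.0038848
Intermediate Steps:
v(o, V) = 5 + 6*o
y(x, B) = -x + 124/B (y(x, B) = 124/B + (-B*x)/B = 124/B - x = -x + 124/B)
y(s(-4, v(4, -4)), 1)/(-24454) = (-(5 + 6*4) + 124/1)/(-24454) = (-(5 + 24) + 124*1)*(-1/24454) = (-1*29 + 124)*(-1/24454) = (-29 + 124)*(-1/24454) = 95*(-1/24454) = -95/24454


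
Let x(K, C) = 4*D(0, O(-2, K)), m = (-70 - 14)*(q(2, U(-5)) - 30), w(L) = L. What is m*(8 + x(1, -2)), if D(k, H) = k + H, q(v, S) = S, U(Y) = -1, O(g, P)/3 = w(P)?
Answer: 52080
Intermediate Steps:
O(g, P) = 3*P
D(k, H) = H + k
m = 2604 (m = (-70 - 14)*(-1 - 30) = -84*(-31) = 2604)
x(K, C) = 12*K (x(K, C) = 4*(3*K + 0) = 4*(3*K) = 12*K)
m*(8 + x(1, -2)) = 2604*(8 + 12*1) = 2604*(8 + 12) = 2604*20 = 52080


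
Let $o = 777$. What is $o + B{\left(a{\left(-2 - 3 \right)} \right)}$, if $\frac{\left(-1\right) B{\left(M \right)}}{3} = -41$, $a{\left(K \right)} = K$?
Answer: $900$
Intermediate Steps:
$B{\left(M \right)} = 123$ ($B{\left(M \right)} = \left(-3\right) \left(-41\right) = 123$)
$o + B{\left(a{\left(-2 - 3 \right)} \right)} = 777 + 123 = 900$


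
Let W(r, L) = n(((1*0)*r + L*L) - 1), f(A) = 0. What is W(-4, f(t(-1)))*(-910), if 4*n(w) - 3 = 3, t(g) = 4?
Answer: -1365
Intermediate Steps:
n(w) = 3/2 (n(w) = ¾ + (¼)*3 = ¾ + ¾ = 3/2)
W(r, L) = 3/2
W(-4, f(t(-1)))*(-910) = (3/2)*(-910) = -1365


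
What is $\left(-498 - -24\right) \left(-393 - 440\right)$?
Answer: $394842$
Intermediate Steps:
$\left(-498 - -24\right) \left(-393 - 440\right) = \left(-498 + 24\right) \left(-833\right) = \left(-474\right) \left(-833\right) = 394842$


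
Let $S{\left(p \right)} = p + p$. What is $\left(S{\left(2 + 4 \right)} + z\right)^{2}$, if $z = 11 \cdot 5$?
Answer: $4489$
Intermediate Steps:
$z = 55$
$S{\left(p \right)} = 2 p$
$\left(S{\left(2 + 4 \right)} + z\right)^{2} = \left(2 \left(2 + 4\right) + 55\right)^{2} = \left(2 \cdot 6 + 55\right)^{2} = \left(12 + 55\right)^{2} = 67^{2} = 4489$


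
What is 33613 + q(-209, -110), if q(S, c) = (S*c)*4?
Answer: 125573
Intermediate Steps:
q(S, c) = 4*S*c
33613 + q(-209, -110) = 33613 + 4*(-209)*(-110) = 33613 + 91960 = 125573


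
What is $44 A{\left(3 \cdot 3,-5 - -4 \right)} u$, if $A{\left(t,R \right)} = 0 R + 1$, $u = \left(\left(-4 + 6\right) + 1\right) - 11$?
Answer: $-352$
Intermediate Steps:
$u = -8$ ($u = \left(2 + 1\right) - 11 = 3 - 11 = -8$)
$A{\left(t,R \right)} = 1$ ($A{\left(t,R \right)} = 0 + 1 = 1$)
$44 A{\left(3 \cdot 3,-5 - -4 \right)} u = 44 \cdot 1 \left(-8\right) = 44 \left(-8\right) = -352$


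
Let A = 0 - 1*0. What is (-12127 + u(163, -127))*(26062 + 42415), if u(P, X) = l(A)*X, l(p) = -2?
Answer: -813027421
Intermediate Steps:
A = 0 (A = 0 + 0 = 0)
u(P, X) = -2*X
(-12127 + u(163, -127))*(26062 + 42415) = (-12127 - 2*(-127))*(26062 + 42415) = (-12127 + 254)*68477 = -11873*68477 = -813027421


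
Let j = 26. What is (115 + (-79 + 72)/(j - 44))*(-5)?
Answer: -10385/18 ≈ -576.94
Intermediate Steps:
(115 + (-79 + 72)/(j - 44))*(-5) = (115 + (-79 + 72)/(26 - 44))*(-5) = (115 - 7/(-18))*(-5) = (115 - 7*(-1/18))*(-5) = (115 + 7/18)*(-5) = (2077/18)*(-5) = -10385/18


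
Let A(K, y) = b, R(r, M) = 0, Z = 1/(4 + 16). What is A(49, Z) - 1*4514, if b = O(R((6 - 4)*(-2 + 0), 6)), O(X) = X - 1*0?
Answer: -4514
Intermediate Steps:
Z = 1/20 ≈ 0.050000
O(X) = X (O(X) = X + 0 = X)
b = 0
A(K, y) = 0
A(49, Z) - 1*4514 = 0 - 1*4514 = 0 - 4514 = -4514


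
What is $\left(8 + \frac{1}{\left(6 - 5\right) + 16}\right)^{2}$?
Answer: $\frac{18769}{289} \approx 64.945$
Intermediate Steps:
$\left(8 + \frac{1}{\left(6 - 5\right) + 16}\right)^{2} = \left(8 + \frac{1}{1 + 16}\right)^{2} = \left(8 + \frac{1}{17}\right)^{2} = \left(\frac{137}{17}\right)^{2} = \frac{18769}{289}$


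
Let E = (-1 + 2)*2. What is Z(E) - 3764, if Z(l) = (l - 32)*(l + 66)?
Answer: -5804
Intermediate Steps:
E = 2 (E = 1*2 = 2)
Z(l) = (-32 + l)*(66 + l)
Z(E) - 3764 = (-2112 + 2² + 34*2) - 3764 = (-2112 + 4 + 68) - 3764 = -2040 - 3764 = -5804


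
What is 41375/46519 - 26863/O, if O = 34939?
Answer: 195961228/1625327341 ≈ 0.12057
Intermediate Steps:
41375/46519 - 26863/O = 41375/46519 - 26863/34939 = 195961228/1625327341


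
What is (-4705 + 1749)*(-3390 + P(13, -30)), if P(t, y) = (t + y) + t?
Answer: 10032664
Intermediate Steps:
P(t, y) = y + 2*t
(-4705 + 1749)*(-3390 + P(13, -30)) = (-4705 + 1749)*(-3390 + (-30 + 2*13)) = -2956*(-3390 + (-30 + 26)) = -2956*(-3390 - 4) = -2956*(-3394) = 10032664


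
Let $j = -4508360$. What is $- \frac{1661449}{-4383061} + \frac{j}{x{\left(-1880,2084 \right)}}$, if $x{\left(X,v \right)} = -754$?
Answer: $\frac{9880834811253}{1652413997} \approx 5979.6$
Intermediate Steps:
$- \frac{1661449}{-4383061} + \frac{j}{x{\left(-1880,2084 \right)}} = - \frac{1661449}{-4383061} - \frac{4508360}{-754} = \left(-1661449\right) \left(- \frac{1}{4383061}\right) - - \frac{2254180}{377} = \frac{1661449}{4383061} + \frac{2254180}{377} = \frac{9880834811253}{1652413997}$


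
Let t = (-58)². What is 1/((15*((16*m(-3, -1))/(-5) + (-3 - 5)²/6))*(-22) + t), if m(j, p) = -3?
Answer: -1/3324 ≈ -0.00030084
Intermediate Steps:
t = 3364
1/((15*((16*m(-3, -1))/(-5) + (-3 - 5)²/6))*(-22) + t) = 1/((15*((16*(-3))/(-5) + (-3 - 5)²/6))*(-22) + 3364) = 1/((15*(-48*(-⅕) + (-8)²*(⅙)))*(-22) + 3364) = 1/((15*(48/5 + 64*(⅙)))*(-22) + 3364) = 1/((15*(48/5 + 32/3))*(-22) + 3364) = 1/((15*(304/15))*(-22) + 3364) = 1/(304*(-22) + 3364) = 1/(-6688 + 3364) = 1/(-3324) = -1/3324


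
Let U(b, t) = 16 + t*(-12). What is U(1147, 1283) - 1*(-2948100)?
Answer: 2932720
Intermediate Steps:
U(b, t) = 16 - 12*t
U(1147, 1283) - 1*(-2948100) = (16 - 12*1283) - 1*(-2948100) = (16 - 15396) + 2948100 = -15380 + 2948100 = 2932720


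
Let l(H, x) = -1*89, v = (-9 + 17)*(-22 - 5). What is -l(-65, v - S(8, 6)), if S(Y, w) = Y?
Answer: 89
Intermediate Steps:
v = -216 (v = 8*(-27) = -216)
l(H, x) = -89
-l(-65, v - S(8, 6)) = -1*(-89) = 89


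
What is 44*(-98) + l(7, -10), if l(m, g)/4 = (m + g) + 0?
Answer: -4324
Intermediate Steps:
l(m, g) = 4*g + 4*m (l(m, g) = 4*((m + g) + 0) = 4*((g + m) + 0) = 4*(g + m) = 4*g + 4*m)
44*(-98) + l(7, -10) = 44*(-98) + (4*(-10) + 4*7) = -4312 + (-40 + 28) = -4312 - 12 = -4324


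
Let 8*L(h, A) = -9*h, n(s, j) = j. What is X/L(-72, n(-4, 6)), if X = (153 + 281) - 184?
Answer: 250/81 ≈ 3.0864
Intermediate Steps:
L(h, A) = -9*h/8 (L(h, A) = (-9*h)/8 = -9*h/8)
X = 250 (X = 434 - 184 = 250)
X/L(-72, n(-4, 6)) = 250/(-9/8*(-72)) = 250/81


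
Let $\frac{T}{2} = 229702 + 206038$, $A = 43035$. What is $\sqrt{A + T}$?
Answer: $\sqrt{914515} \approx 956.3$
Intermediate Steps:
$T = 871480$ ($T = 2 \left(229702 + 206038\right) = 2 \cdot 435740 = 871480$)
$\sqrt{A + T} = \sqrt{43035 + 871480} = \sqrt{914515}$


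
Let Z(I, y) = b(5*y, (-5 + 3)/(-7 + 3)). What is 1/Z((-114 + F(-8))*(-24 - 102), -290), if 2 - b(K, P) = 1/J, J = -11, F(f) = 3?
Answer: 11/23 ≈ 0.47826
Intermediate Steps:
b(K, P) = 23/11 (b(K, P) = 2 - 1/(-11) = 2 - 1*(-1/11) = 2 + 1/11 = 23/11)
Z(I, y) = 23/11
1/Z((-114 + F(-8))*(-24 - 102), -290) = 1/(23/11) = 11/23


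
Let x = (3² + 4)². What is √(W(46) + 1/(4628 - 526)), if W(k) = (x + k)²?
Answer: √777800529002/4102 ≈ 215.00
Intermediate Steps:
x = 169 (x = (9 + 4)² = 13² = 169)
W(k) = (169 + k)²
√(W(46) + 1/(4628 - 526)) = √((169 + 46)² + 1/(4628 - 526)) = √(215² + 1/4102) = √(46225 + 1/4102) = √(189614951/4102) = √777800529002/4102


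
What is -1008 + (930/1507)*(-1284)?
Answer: -2713176/1507 ≈ -1800.4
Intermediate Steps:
-1008 + (930/1507)*(-1284) = -1008 - 1194120/1507 = -2713176/1507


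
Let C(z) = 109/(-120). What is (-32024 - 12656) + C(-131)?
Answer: -5361709/120 ≈ -44681.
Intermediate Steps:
C(z) = -109/120 (C(z) = 109*(-1/120) = -109/120)
(-32024 - 12656) + C(-131) = (-32024 - 12656) - 109/120 = -44680 - 109/120 = -5361709/120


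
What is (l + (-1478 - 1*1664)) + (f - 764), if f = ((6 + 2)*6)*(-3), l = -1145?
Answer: -5195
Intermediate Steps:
f = -144 (f = (8*6)*(-3) = 48*(-3) = -144)
(l + (-1478 - 1*1664)) + (f - 764) = (-1145 + (-1478 - 1*1664)) + (-144 - 764) = (-1145 + (-1478 - 1664)) - 908 = (-1145 - 3142) - 908 = -4287 - 908 = -5195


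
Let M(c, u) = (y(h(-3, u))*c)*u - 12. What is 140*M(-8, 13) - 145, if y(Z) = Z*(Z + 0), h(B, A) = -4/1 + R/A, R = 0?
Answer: -234785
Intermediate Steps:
h(B, A) = -4 (h(B, A) = -4/1 + 0/A = -4*1 + 0 = -4 + 0 = -4)
y(Z) = Z² (y(Z) = Z*Z = Z²)
M(c, u) = -12 + 16*c*u (M(c, u) = ((-4)²*c)*u - 12 = (16*c)*u - 12 = 16*c*u - 12 = -12 + 16*c*u)
140*M(-8, 13) - 145 = 140*(-12 + 16*(-8)*13) - 145 = 140*(-12 - 1664) - 145 = 140*(-1676) - 145 = -234640 - 145 = -234785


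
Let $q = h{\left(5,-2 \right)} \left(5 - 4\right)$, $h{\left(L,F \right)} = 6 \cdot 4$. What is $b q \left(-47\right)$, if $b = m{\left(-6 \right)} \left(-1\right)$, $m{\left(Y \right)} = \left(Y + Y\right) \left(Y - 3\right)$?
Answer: $121824$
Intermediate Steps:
$m{\left(Y \right)} = 2 Y \left(-3 + Y\right)$
$b = -108$ ($b = 2 \left(-6\right) \left(-3 - 6\right) \left(-1\right) = 2 \left(-6\right) \left(-9\right) \left(-1\right) = 108 \left(-1\right) = -108$)
$h{\left(L,F \right)} = 24$
$q = 24$ ($q = 24 \left(5 - 4\right) = 24 \cdot 1 = 24$)
$b q \left(-47\right) = \left(-108\right) 24 \left(-47\right) = \left(-2592\right) \left(-47\right) = 121824$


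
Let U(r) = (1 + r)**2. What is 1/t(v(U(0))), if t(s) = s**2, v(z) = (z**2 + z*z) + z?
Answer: 1/9 ≈ 0.11111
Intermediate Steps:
v(z) = z + 2*z**2 (v(z) = (z**2 + z**2) + z = 2*z**2 + z = z + 2*z**2)
1/t(v(U(0))) = 1/(((1 + 0)**2*(1 + 2*(1 + 0)**2))**2) = 1/((1**2*(1 + 2*1**2))**2) = 1/((1*(1 + 2*1))**2) = 1/((1*(1 + 2))**2) = 1/((1*3)**2) = 1/(3**2) = 1/9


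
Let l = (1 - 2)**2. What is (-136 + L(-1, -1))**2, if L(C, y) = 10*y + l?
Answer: 21025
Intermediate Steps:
l = 1 (l = (-1)**2 = 1)
L(C, y) = 1 + 10*y (L(C, y) = 10*y + 1 = 1 + 10*y)
(-136 + L(-1, -1))**2 = (-136 + (1 + 10*(-1)))**2 = (-136 + (1 - 10))**2 = (-136 - 9)**2 = (-145)**2 = 21025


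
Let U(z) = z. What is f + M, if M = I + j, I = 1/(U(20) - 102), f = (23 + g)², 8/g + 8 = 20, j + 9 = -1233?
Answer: -503243/738 ≈ -681.90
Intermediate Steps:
j = -1242 (j = -9 - 1233 = -1242)
g = ⅔ (g = 8/(-8 + 20) = 8/12 = 8*(1/12) = ⅔ ≈ 0.66667)
f = 5041/9 (f = (23 + ⅔)² = (71/3)² = 5041/9 ≈ 560.11)
I = -1/82 (I = 1/(20 - 102) = 1/(-82) = -1/82 ≈ -0.012195)
M = -101845/82 (M = -1/82 - 1242 = -101845/82 ≈ -1242.0)
f + M = 5041/9 - 101845/82 = -503243/738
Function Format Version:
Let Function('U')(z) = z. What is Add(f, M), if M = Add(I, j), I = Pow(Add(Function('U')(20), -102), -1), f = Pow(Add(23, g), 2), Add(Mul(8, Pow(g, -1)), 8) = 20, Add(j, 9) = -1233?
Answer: Rational(-503243, 738) ≈ -681.90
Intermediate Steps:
j = -1242 (j = Add(-9, -1233) = -1242)
g = Rational(2, 3) (g = Mul(8, Pow(Add(-8, 20), -1)) = Mul(8, Pow(12, -1)) = Mul(8, Rational(1, 12)) = Rational(2, 3) ≈ 0.66667)
f = Rational(5041, 9) (f = Pow(Add(23, Rational(2, 3)), 2) = Pow(Rational(71, 3), 2) = Rational(5041, 9) ≈ 560.11)
I = Rational(-1, 82) (I = Pow(Add(20, -102), -1) = Pow(-82, -1) = Rational(-1, 82) ≈ -0.012195)
M = Rational(-101845, 82) (M = Add(Rational(-1, 82), -1242) = Rational(-101845, 82) ≈ -1242.0)
Add(f, M) = Add(Rational(5041, 9), Rational(-101845, 82)) = Rational(-503243, 738)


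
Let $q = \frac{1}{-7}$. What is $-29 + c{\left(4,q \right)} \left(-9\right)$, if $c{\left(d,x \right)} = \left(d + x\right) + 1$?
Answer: $- \frac{509}{7} \approx -72.714$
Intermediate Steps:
$q = - \frac{1}{7} \approx -0.14286$
$c{\left(d,x \right)} = 1 + d + x$
$-29 + c{\left(4,q \right)} \left(-9\right) = -29 + \left(1 + 4 - \frac{1}{7}\right) \left(-9\right) = -29 + \frac{34}{7} \left(-9\right) = -29 - \frac{306}{7} = - \frac{509}{7}$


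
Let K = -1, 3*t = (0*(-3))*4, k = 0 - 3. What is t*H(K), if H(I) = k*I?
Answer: 0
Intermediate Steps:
k = -3
t = 0 (t = ((0*(-3))*4)/3 = (0*4)/3 = (⅓)*0 = 0)
H(I) = -3*I
t*H(K) = 0*(-3*(-1)) = 0*3 = 0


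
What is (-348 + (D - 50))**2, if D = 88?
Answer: 96100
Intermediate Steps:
(-348 + (D - 50))**2 = (-348 + (88 - 50))**2 = (-348 + 38)**2 = (-310)**2 = 96100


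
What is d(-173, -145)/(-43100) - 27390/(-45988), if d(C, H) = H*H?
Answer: 2136113/19820828 ≈ 0.10777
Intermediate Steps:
d(C, H) = H²
d(-173, -145)/(-43100) - 27390/(-45988) = (-145)²/(-43100) - 27390/(-45988) = 21025*(-1/43100) - 27390*(-1/45988) = -841/1724 + 13695/22994 = 2136113/19820828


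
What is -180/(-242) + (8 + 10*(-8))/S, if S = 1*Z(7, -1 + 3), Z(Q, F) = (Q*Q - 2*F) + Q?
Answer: -1008/1573 ≈ -0.64081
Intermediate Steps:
Z(Q, F) = Q + Q**2 - 2*F (Z(Q, F) = (Q**2 - 2*F) + Q = Q + Q**2 - 2*F)
S = 52 (S = 1*(7 + 7**2 - 2*(-1 + 3)) = 1*(7 + 49 - 2*2) = 1*(7 + 49 - 4) = 1*52 = 52)
-180/(-242) + (8 + 10*(-8))/S = -180/(-242) + (8 + 10*(-8))/52 = -180*(-1/242) + (8 - 80)*(1/52) = 90/121 - 72*1/52 = 90/121 - 18/13 = -1008/1573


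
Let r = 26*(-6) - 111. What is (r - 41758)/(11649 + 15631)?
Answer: -8405/5456 ≈ -1.5405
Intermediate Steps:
r = -267 (r = -156 - 111 = -267)
(r - 41758)/(11649 + 15631) = (-267 - 41758)/(11649 + 15631) = -42025/27280 = -42025*1/27280 = -8405/5456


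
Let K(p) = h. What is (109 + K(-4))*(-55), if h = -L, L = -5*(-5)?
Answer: -4620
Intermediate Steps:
L = 25
h = -25 (h = -1*25 = -25)
K(p) = -25
(109 + K(-4))*(-55) = (109 - 25)*(-55) = 84*(-55) = -4620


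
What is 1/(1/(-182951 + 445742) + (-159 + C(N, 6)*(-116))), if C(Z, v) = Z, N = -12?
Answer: 262791/324021304 ≈ 0.00081103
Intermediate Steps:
1/(1/(-182951 + 445742) + (-159 + C(N, 6)*(-116))) = 1/(1/(-182951 + 445742) + (-159 - 12*(-116))) = 1/(1/262791 + (-159 + 1392)) = 1/(1/262791 + 1233) = 1/(324021304/262791) = 262791/324021304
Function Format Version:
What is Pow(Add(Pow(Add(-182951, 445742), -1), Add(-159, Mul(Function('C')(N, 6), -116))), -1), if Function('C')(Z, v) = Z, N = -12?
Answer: Rational(262791, 324021304) ≈ 0.00081103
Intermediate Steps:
Pow(Add(Pow(Add(-182951, 445742), -1), Add(-159, Mul(Function('C')(N, 6), -116))), -1) = Pow(Add(Pow(Add(-182951, 445742), -1), Add(-159, Mul(-12, -116))), -1) = Pow(Add(Pow(262791, -1), Add(-159, 1392)), -1) = Pow(Add(Rational(1, 262791), 1233), -1) = Pow(Rational(324021304, 262791), -1) = Rational(262791, 324021304)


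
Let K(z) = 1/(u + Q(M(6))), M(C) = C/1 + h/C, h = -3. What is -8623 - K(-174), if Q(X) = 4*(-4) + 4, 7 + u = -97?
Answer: -1000267/116 ≈ -8623.0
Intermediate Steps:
M(C) = C - 3/C (M(C) = C/1 - 3/C = C*1 - 3/C = C - 3/C)
u = -104 (u = -7 - 97 = -104)
Q(X) = -12 (Q(X) = -16 + 4 = -12)
K(z) = -1/116 (K(z) = 1/(-104 - 12) = 1/(-116) = -1/116)
-8623 - K(-174) = -8623 - 1*(-1/116) = -8623 + 1/116 = -1000267/116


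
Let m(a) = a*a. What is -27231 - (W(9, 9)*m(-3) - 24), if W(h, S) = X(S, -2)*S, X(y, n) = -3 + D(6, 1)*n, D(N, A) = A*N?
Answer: -25992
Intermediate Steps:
m(a) = a²
X(y, n) = -3 + 6*n (X(y, n) = -3 + (1*6)*n = -3 + 6*n)
W(h, S) = -15*S (W(h, S) = (-3 + 6*(-2))*S = (-3 - 12)*S = -15*S)
-27231 - (W(9, 9)*m(-3) - 24) = -27231 - (-15*9*(-3)² - 24) = -27231 - (-135*9 - 24) = -27231 - (-1215 - 24) = -27231 - 1*(-1239) = -27231 + 1239 = -25992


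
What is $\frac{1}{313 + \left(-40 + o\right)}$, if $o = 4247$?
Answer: $\frac{1}{4520} \approx 0.00022124$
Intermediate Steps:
$\frac{1}{313 + \left(-40 + o\right)} = \frac{1}{313 + \left(-40 + 4247\right)} = \frac{1}{313 + 4207} = \frac{1}{4520}$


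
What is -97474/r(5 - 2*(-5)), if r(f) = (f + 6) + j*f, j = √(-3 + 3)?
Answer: -97474/21 ≈ -4641.6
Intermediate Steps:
j = 0 (j = √0 = 0)
r(f) = 6 + f (r(f) = (f + 6) + 0*f = (6 + f) + 0 = 6 + f)
-97474/r(5 - 2*(-5)) = -97474/(6 + (5 - 2*(-5))) = -97474/(6 + (5 + 10)) = -97474/(6 + 15) = -97474/21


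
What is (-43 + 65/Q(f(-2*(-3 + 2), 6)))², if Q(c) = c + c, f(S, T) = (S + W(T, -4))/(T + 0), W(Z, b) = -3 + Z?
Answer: 16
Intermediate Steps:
f(S, T) = (-3 + S + T)/T (f(S, T) = (S + (-3 + T))/(T + 0) = (-3 + S + T)/T)
Q(c) = 2*c
(-43 + 65/Q(f(-2*(-3 + 2), 6)))² = (-43 + 65/((2*((-3 - 2*(-3 + 2) + 6)/6))))² = (-43 + 65/((2*((-3 - 2*(-1) + 6)/6))))² = (-43 + 65/((2*((-3 + 2 + 6)/6))))² = (-43 + 65/((2*((⅙)*5))))² = (-43 + 65/((2*(⅚))))² = (-43 + 65/(5/3))² = (-43 + 65*(⅗))² = (-43 + 39)² = (-4)² = 16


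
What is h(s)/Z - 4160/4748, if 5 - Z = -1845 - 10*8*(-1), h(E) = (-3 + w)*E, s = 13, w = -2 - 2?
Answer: -1948817/2100990 ≈ -0.92757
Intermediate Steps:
w = -4
h(E) = -7*E (h(E) = (-3 - 4)*E = -7*E)
Z = 1770 (Z = 5 - (-1845 - 10*8*(-1)) = 5 - (-1845 - 80*(-1)) = 5 - (-1845 + 80) = 5 - 1*(-1765) = 5 + 1765 = 1770)
h(s)/Z - 4160/4748 = -7*13/1770 - 4160/4748 = -91*1/1770 - 4160*1/4748 = -91/1770 - 1040/1187 = -1948817/2100990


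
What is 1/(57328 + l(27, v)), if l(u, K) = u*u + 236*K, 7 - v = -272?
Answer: 1/123901 ≈ 8.0710e-6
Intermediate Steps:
v = 279 (v = 7 - 1*(-272) = 7 + 272 = 279)
l(u, K) = u**2 + 236*K
1/(57328 + l(27, v)) = 1/(57328 + (27**2 + 236*279)) = 1/(57328 + (729 + 65844)) = 1/(57328 + 66573) = 1/123901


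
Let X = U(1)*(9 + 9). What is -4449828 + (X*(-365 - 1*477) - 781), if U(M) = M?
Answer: -4465765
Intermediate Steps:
X = 18 (X = 1*(9 + 9) = 1*18 = 18)
-4449828 + (X*(-365 - 1*477) - 781) = -4449828 + (18*(-365 - 1*477) - 781) = -4449828 + (18*(-365 - 477) - 781) = -4449828 + (18*(-842) - 781) = -4449828 + (-15156 - 781) = -4449828 - 15937 = -4465765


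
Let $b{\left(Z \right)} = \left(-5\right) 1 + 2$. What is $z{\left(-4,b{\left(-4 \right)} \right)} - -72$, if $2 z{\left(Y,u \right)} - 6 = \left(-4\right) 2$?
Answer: $71$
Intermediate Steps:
$b{\left(Z \right)} = -3$ ($b{\left(Z \right)} = -5 + 2 = -3$)
$z{\left(Y,u \right)} = -1$ ($z{\left(Y,u \right)} = 3 + \frac{\left(-4\right) 2}{2} = 3 + \frac{1}{2} \left(-8\right) = 3 - 4 = -1$)
$z{\left(-4,b{\left(-4 \right)} \right)} - -72 = -1 - -72 = -1 + 72 = 71$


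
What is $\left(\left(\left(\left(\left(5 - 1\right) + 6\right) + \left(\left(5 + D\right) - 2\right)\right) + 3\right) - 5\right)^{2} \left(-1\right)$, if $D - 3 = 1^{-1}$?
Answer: $-225$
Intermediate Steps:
$D = 4$ ($D = 3 + 1^{-1} = 3 + 1 = 4$)
$\left(\left(\left(\left(\left(5 - 1\right) + 6\right) + \left(\left(5 + D\right) - 2\right)\right) + 3\right) - 5\right)^{2} \left(-1\right) = \left(\left(\left(\left(\left(5 - 1\right) + 6\right) + \left(\left(5 + 4\right) - 2\right)\right) + 3\right) - 5\right)^{2} \left(-1\right) = \left(\left(\left(\left(4 + 6\right) + \left(9 - 2\right)\right) + 3\right) - 5\right)^{2} \left(-1\right) = \left(\left(\left(10 + 7\right) + 3\right) - 5\right)^{2} \left(-1\right) = \left(\left(17 + 3\right) - 5\right)^{2} \left(-1\right) = \left(20 - 5\right)^{2} \left(-1\right) = 15^{2} \left(-1\right) = 225 \left(-1\right) = -225$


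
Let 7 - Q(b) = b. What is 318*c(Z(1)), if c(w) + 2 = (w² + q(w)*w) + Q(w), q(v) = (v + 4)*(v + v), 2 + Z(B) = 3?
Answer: 4770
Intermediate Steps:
Q(b) = 7 - b
Z(B) = 1 (Z(B) = -2 + 3 = 1)
q(v) = 2*v*(4 + v) (q(v) = (4 + v)*(2*v) = 2*v*(4 + v))
c(w) = 5 + w² - w + 2*w²*(4 + w) (c(w) = -2 + ((w² + (2*w*(4 + w))*w) + (7 - w)) = -2 + ((w² + 2*w²*(4 + w)) + (7 - w)) = -2 + (7 + w² - w + 2*w²*(4 + w)) = 5 + w² - w + 2*w²*(4 + w))
318*c(Z(1)) = 318*(5 - 1*1 + 2*1³ + 9*1²) = 318*(5 - 1 + 2*1 + 9*1) = 318*(5 - 1 + 2 + 9) = 318*15 = 4770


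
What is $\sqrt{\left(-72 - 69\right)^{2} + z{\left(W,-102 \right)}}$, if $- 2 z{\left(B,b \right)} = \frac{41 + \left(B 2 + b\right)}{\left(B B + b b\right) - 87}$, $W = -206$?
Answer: $\frac{\sqrt{221305720216054}}{105506} \approx 141.0$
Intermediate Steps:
$z{\left(B,b \right)} = - \frac{41 + b + 2 B}{2 \left(-87 + B^{2} + b^{2}\right)}$ ($z{\left(B,b \right)} = - \frac{\left(41 + \left(B 2 + b\right)\right) \frac{1}{\left(B B + b b\right) - 87}}{2} = - \frac{\left(41 + \left(2 B + b\right)\right) \frac{1}{\left(B^{2} + b^{2}\right) - 87}}{2} = - \frac{\left(41 + \left(b + 2 B\right)\right) \frac{1}{-87 + B^{2} + b^{2}}}{2} = - \frac{\left(41 + b + 2 B\right) \frac{1}{-87 + B^{2} + b^{2}}}{2} = - \frac{\frac{1}{-87 + B^{2} + b^{2}} \left(41 + b + 2 B\right)}{2} = - \frac{41 + b + 2 B}{2 \left(-87 + B^{2} + b^{2}\right)}$)
$\sqrt{\left(-72 - 69\right)^{2} + z{\left(W,-102 \right)}} = \sqrt{\left(-72 - 69\right)^{2} + \frac{- \frac{41}{2} - -206 - -51}{-87 + \left(-206\right)^{2} + \left(-102\right)^{2}}} = \sqrt{\left(-141\right)^{2} + \frac{- \frac{41}{2} + 206 + 51}{-87 + 42436 + 10404}} = \sqrt{19881 + \frac{1}{52753} \cdot \frac{473}{2}} = \sqrt{19881 + \frac{473}{105506}} = \sqrt{\frac{2097565259}{105506}} = \frac{\sqrt{221305720216054}}{105506}$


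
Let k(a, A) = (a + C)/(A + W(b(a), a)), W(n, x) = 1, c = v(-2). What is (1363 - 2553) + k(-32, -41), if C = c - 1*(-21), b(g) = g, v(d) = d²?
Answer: -47593/40 ≈ -1189.8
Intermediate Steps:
c = 4 (c = (-2)² = 4)
C = 25 (C = 4 - 1*(-21) = 4 + 21 = 25)
k(a, A) = (25 + a)/(1 + A) (k(a, A) = (a + 25)/(A + 1) = (25 + a)/(1 + A))
(1363 - 2553) + k(-32, -41) = (1363 - 2553) + (25 - 32)/(1 - 41) = -1190 - 7/(-40) = -1190 - 1/40*(-7) = -1190 + 7/40 = -47593/40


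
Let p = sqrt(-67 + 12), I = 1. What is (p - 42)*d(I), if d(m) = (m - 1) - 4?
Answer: 168 - 4*I*sqrt(55) ≈ 168.0 - 29.665*I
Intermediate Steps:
d(m) = -5 + m (d(m) = (-1 + m) - 4 = -5 + m)
p = I*sqrt(55) (p = sqrt(-55) = I*sqrt(55) ≈ 7.4162*I)
(p - 42)*d(I) = (I*sqrt(55) - 42)*(-5 + 1) = (-42 + I*sqrt(55))*(-4) = 168 - 4*I*sqrt(55)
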